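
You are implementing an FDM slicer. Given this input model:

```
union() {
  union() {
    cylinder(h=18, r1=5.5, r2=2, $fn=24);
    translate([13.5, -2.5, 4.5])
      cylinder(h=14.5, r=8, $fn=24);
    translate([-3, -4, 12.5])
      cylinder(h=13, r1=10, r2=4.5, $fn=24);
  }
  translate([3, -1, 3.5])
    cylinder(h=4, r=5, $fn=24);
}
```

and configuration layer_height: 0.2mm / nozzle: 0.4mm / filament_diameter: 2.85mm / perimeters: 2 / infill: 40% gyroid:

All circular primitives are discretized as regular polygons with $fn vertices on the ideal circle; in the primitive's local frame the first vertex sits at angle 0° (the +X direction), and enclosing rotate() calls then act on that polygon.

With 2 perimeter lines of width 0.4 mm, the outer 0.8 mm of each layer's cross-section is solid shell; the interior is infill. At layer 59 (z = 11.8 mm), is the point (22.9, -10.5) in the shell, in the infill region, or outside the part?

At z = 11.8 mm: the cone contributes a regular 24-gon of circumradius 3.206 (interpolated between r1=5.5 and r2=2 at t=0.656); the r=8 cylinder at (13.5, -2.5) contributes a regular 24-gon of circumradius 8; the cone at (-3, -4) is absent (z outside [12.5, 25.5]); Merging all regions: the 2 present regions are separate (no shared area or edge), so areas and boundary lengths simply add and each stays a separate island — 2 connected regions; the cylinder at (3, -1) is absent (z outside [3.5, 7.5]); Combining (union): only that combined region is present, so the union is just that shape — 2 connected regions. Overall, the cross-section has 2 separate islands. The nearest boundary edge runs (20.43, -6.50)→(19.16, -8.16); distance from the point to it = 4.40 mm. The point is not inside any of the regions above, so it lies outside the cross-section (4.40 mm from the nearest boundary).

outside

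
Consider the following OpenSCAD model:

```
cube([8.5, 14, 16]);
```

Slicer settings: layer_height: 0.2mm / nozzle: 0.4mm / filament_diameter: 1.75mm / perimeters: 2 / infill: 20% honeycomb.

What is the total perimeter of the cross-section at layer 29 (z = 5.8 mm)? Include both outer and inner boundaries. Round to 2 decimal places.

45.00 mm

At z = 5.8 mm: the cube (footprint 8.5×14) is included at this height (perimeter 45.00 mm). Overall, the cross-section is a single solid region. Total boundary length (outer) = 45.00 mm.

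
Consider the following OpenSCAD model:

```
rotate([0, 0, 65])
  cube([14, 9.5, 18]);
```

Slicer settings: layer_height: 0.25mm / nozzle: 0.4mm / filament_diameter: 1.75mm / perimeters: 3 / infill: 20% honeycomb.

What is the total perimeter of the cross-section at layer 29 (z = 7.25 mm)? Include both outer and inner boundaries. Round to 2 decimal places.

At z = 7.25 mm: the cube (footprint 14×9.5) is included at this height (perimeter 47.00 mm); (whole slice rotated 65° about Z — lengths, areas and connectivity unchanged). Overall, the cross-section is a single solid region. Total boundary length (outer) = 47.00 mm.

47.00 mm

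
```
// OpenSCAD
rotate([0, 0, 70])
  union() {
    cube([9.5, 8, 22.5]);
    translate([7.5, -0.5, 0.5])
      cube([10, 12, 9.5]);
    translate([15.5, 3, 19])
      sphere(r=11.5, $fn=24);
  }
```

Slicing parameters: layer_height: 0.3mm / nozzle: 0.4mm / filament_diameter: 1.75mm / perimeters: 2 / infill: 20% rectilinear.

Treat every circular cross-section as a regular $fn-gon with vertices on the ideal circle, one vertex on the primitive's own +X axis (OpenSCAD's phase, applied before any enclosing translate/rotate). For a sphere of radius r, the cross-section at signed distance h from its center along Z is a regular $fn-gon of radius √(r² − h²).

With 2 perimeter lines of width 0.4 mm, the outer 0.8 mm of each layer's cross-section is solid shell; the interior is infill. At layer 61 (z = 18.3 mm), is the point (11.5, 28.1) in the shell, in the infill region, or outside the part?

outside

At z = 18.3 mm: the 9.5×8 cube contributes its full rectangle; the cube at (7.5, -0.5) is not intersected at this z (z outside [0.5, 10]); the r=11.5 sphere at (15.5, 3) slices to a regular 24-gon of circumradius 11.479 (√(r²−h²) with h=0.7 from center); Combining (union): the regions partially overlap (shared area 41.01 mm²), so overlapping operands fuse into one piece — 1 connected region; (rotated 70° about Z; rotation is an isometry so areas/perimeters/island counts are preserved). Overall, the cross-section is a single solid region. Undo the 70° rotation: the query point maps to (30.339, -1.196) in the un-rotated model frame. The nearest boundary edge runs (26.98, 3.00)→(26.59, 0.03); distance from the point to it = 3.95 mm. The point is not inside any of the regions above, so it lies outside the cross-section (3.95 mm from the nearest boundary).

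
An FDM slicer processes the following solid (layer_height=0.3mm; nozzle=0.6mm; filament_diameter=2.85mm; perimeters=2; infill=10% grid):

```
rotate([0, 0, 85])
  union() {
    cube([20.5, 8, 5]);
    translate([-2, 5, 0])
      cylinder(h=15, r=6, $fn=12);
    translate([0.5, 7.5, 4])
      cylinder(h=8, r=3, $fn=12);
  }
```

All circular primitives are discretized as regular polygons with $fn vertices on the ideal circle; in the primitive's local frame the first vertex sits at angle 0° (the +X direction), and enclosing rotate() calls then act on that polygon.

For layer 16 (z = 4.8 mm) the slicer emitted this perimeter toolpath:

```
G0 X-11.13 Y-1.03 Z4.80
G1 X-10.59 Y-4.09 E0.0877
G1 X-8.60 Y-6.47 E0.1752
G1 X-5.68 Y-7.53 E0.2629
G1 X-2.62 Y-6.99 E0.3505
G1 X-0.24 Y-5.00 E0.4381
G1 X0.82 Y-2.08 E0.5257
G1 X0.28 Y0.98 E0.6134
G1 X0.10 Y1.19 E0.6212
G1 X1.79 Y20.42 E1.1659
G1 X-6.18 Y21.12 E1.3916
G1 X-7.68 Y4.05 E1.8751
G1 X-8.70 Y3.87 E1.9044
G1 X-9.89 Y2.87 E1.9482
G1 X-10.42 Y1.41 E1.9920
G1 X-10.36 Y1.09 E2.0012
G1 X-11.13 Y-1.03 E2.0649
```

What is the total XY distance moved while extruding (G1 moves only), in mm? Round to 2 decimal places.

73.18 mm

Sum the Euclidean lengths of each G1 segment: total = 73.18 mm.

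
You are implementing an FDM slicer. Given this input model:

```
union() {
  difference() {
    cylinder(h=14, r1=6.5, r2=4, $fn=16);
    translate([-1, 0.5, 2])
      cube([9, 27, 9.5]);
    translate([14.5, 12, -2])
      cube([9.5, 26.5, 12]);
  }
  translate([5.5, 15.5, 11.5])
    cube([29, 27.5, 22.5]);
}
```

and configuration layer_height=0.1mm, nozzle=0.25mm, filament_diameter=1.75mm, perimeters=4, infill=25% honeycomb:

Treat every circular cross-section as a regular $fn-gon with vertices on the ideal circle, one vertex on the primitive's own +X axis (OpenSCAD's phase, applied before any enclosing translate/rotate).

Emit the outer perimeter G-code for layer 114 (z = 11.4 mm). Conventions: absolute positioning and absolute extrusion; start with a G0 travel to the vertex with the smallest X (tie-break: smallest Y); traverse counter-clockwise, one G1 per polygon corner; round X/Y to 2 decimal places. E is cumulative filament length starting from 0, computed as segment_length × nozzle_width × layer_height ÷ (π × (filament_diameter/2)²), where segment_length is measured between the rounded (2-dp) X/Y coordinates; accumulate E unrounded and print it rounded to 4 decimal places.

At z = 11.4 mm: the cone (r1=6.5→r2=4) has section circumradius 4.464 here — a regular 16-gon; the cube at (-1, 0.5) (footprint 9×27) is included at this height; the cube at (14.5, 12) is absent (z outside [-2, 10]); Subtracting the remaining from the first: starting from the cone, the 9×27 cube at (-1, 0.5) partially overlaps it — only the 16.91 mm² overlap (of its 243.00 mm²) is removed, clipping the outline — 1 connected region; the cube at (5.5, 15.5) does not reach this height (z outside [11.5, 34]); Combining (union): only the result so far is present, so the union is just that shape — 1 connected region. The outline is a single polygon with 15 vertices. Extrusion per mm of travel: 0.25 × 0.1 / (π × 0.875²) = 0.010394. Accumulating E over each segment gives final E = 0.3068.

G0 X-4.46 Y0.00 Z11.40
G1 X-4.12 Y-1.71 E0.0181
G1 X-3.16 Y-3.16 E0.0362
G1 X-1.71 Y-4.12 E0.0543
G1 X0.00 Y-4.46 E0.0724
G1 X1.71 Y-4.12 E0.0905
G1 X3.16 Y-3.16 E0.1086
G1 X4.12 Y-1.71 E0.1267
G1 X4.46 Y0.00 E0.1448
G1 X4.36 Y0.50 E0.1501
G1 X-1.00 Y0.50 E0.2058
G1 X-1.00 Y4.27 E0.2450
G1 X-1.71 Y4.12 E0.2525
G1 X-3.16 Y3.16 E0.2706
G1 X-4.12 Y1.71 E0.2887
G1 X-4.46 Y0.00 E0.3068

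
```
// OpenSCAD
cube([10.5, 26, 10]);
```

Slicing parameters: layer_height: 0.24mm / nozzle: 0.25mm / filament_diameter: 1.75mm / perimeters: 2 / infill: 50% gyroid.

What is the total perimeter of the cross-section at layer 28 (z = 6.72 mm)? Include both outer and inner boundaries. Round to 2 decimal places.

At z = 6.72 mm: the cube is present — its section is the full 10.5×26 rectangle (perimeter 73.00 mm). Overall, the cross-section is a single solid region. Total boundary length (outer) = 73.00 mm.

73.00 mm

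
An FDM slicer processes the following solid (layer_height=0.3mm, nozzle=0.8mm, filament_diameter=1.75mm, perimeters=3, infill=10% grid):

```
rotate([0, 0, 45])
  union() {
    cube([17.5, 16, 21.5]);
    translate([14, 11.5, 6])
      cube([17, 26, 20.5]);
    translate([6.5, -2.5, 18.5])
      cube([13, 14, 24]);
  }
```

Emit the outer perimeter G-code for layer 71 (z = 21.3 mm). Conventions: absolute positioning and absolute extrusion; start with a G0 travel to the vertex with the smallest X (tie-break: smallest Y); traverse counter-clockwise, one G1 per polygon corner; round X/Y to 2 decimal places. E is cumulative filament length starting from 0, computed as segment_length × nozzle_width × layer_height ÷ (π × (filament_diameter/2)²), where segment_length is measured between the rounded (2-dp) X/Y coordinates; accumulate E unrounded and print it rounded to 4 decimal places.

At z = 21.3 mm: the 17.5×16 cube contributes its full rectangle; the cube at (14, 11.5) (footprint 17×26) is included at this height; the cube at (6.5, -2.5) (footprint 13×14) is included at this height; Combining (union): the regions partially overlap (shared area 142.25 mm²), so overlapping operands fuse into one piece — 1 connected region; (whole slice rotated 45° about Z — lengths, areas and connectivity unchanged). The outline is a single polygon with 10 vertices. Extrusion per mm of travel: 0.8 × 0.3 / (π × 0.875²) = 0.099780. Accumulating E over each segment gives final E = 14.1703.

G0 X-16.62 Y36.42 Z21.30
G1 X-1.41 Y21.21 E2.1463
G1 X-11.31 Y11.31 E3.5433
G1 X0.00 Y0.00 E5.1393
G1 X4.60 Y4.60 E5.7884
G1 X6.36 Y2.83 E6.0374
G1 X15.56 Y12.02 E7.3349
G1 X5.66 Y21.92 E8.7319
G1 X13.79 Y30.05 E9.8792
G1 X-4.60 Y48.44 E12.4742
G1 X-16.62 Y36.42 E14.1703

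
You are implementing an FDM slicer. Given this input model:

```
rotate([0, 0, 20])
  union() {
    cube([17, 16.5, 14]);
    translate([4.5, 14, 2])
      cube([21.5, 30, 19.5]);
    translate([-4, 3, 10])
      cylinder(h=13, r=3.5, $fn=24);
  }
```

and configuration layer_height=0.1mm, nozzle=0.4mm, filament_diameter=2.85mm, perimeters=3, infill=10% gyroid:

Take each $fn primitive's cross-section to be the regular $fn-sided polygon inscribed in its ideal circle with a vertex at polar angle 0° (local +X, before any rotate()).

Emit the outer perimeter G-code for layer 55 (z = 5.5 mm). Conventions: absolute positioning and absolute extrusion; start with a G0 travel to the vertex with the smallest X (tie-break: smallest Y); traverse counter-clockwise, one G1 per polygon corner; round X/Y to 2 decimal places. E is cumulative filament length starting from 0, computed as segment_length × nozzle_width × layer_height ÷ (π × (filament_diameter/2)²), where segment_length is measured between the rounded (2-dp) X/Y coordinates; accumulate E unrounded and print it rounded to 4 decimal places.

At z = 5.5 mm: the 17×16.5 cube contributes its full rectangle; the cube at (4.5, 14) (footprint 21.5×30) is included at this height; the cylinder at (-4, 3) is not intersected at this z (z outside [10, 23]); Combining (union): the regions partially overlap (shared area 31.25 mm²), so overlapping operands fuse into one piece — 1 connected region; (whole slice rotated 20° about Z — lengths, areas and connectivity unchanged). The outline is a single polygon with 8 vertices. Extrusion per mm of travel: 0.4 × 0.1 / (π × 1.425²) = 0.006270. Accumulating E over each segment gives final E = 0.8778.

G0 X-10.82 Y42.89 Z5.50
G1 X-1.41 Y17.04 E0.1725
G1 X-5.64 Y15.50 E0.2007
G1 X0.00 Y0.00 E0.3041
G1 X15.97 Y5.81 E0.4107
G1 X11.19 Y18.97 E0.4985
G1 X19.64 Y22.05 E0.5549
G1 X9.38 Y50.24 E0.7430
G1 X-10.82 Y42.89 E0.8778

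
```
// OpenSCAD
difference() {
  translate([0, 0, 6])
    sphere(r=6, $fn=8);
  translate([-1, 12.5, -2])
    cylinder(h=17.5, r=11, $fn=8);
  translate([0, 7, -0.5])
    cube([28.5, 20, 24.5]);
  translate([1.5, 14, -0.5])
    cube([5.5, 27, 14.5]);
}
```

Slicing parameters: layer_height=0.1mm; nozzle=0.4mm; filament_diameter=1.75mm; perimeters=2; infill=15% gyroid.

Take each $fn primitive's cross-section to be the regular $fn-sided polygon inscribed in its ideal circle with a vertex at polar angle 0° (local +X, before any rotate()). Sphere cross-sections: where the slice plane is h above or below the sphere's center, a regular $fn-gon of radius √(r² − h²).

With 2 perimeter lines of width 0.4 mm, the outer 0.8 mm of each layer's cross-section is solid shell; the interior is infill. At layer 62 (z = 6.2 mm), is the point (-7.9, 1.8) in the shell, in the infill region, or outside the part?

outside

At z = 6.2 mm: the sphere: section is a regular 8-gon, circumradius = √(r²−h²) = √(6²−0.2²) = 5.997; the r=11 cylinder at (-1, 12.5) gives a regular 8-gon of circumradius 11 (constant along its height); the 28.5×20 cube at (0, 7) contributes its full rectangle; the cube at (1.5, 14) (footprint 5.5×27) is included at this height; Subtracting the remaining from the first: starting from the r=6 sphere, the r=11 cylinder at (-1, 12.5) partially overlaps it — only the 23.23 mm² overlap (of its 342.24 mm²) is removed, clipping the outline; the 28.5×20 cube at (0, 7) misses the remaining region (no effect); the 5.5×27 cube at (1.5, 14) misses the remaining region (no effect) — 1 connected region. Overall, the cross-section is a single solid region. The nearest boundary edge runs (-6.00, 0.00)→(-4.73, 3.05); distance from the point to it = 2.45 mm. The point is not inside any of the regions above, so it lies outside the cross-section (2.45 mm from the nearest boundary).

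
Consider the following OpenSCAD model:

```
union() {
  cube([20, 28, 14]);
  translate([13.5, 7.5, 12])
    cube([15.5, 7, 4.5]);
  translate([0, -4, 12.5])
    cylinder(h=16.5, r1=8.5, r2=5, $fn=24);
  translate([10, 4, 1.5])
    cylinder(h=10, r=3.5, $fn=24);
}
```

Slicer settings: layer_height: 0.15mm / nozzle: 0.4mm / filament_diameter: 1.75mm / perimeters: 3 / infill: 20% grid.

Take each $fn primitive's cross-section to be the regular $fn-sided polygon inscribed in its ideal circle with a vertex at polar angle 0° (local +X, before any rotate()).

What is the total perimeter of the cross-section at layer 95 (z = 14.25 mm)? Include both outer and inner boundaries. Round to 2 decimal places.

95.93 mm

At z = 14.25 mm: the cube is not intersected at this z (z outside [0, 14]); the 15.5×7 cube at (13.5, 7.5) contributes its full rectangle (perimeter 45.00 mm); the cone at (0, -4) contributes a regular 24-gon of circumradius 8.129 (interpolated between r1=8.5 and r2=5 at t=0.106) (perimeter = 2·24·8.129·sin(180°/24) = 50.93 mm); the cylinder at (10, 4) does not reach this height (z outside [1.5, 11.5]); Merging all regions: the 2 present regions are separate (no shared area or edge), so areas and boundary lengths simply add and each stays a separate island — boundary = 95.93 mm. Overall, the cross-section has 2 separate islands. Total boundary length (outer) = 95.93 mm.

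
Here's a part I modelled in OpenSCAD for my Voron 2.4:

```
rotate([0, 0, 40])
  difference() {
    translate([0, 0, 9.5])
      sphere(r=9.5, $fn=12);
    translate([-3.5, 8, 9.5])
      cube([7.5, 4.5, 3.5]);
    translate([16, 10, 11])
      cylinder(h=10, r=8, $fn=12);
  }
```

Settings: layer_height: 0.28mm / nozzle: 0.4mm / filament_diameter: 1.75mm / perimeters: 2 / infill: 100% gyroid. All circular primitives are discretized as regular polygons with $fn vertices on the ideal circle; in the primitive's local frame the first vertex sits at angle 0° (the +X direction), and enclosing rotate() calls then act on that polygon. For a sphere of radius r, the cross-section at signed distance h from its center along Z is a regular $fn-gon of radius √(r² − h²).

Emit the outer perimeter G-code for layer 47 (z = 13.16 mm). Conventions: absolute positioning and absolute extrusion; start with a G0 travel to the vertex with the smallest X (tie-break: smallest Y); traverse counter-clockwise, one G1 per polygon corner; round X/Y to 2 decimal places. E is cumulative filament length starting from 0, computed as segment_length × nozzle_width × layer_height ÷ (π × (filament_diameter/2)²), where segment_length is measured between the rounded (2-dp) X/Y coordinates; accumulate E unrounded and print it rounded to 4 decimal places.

G0 X-8.63 Y-1.52 Z13.16
G1 X-6.72 Y-5.64 E0.2115
G1 X-3.00 Y-8.24 E0.4228
G1 X1.52 Y-8.63 E0.6340
G1 X5.64 Y-6.72 E0.8455
G1 X8.24 Y-3.00 E1.0568
G1 X8.63 Y1.52 E1.2681
G1 X6.72 Y5.64 E1.4795
G1 X3.00 Y8.24 E1.6909
G1 X-1.52 Y8.63 E1.9021
G1 X-5.64 Y6.72 E2.1136
G1 X-8.24 Y3.00 E2.3249
G1 X-8.63 Y-1.52 E2.5362

At z = 13.16 mm: the sphere: section is a regular 12-gon, circumradius = √(r²−h²) = √(9.5²−3.66²) = 8.767; the cube at (-3.5, 8) is not intersected at this z (z outside [9.5, 13]); the r=8 cylinder at (16, 10) contributes a regular 12-gon of circumradius 8; After the difference (first − rest): starting from the r=9.5 sphere, the r=8 cylinder at (16, 10) misses the remaining region (no effect) — 1 connected region; (rotated 40° about Z; rotation is an isometry so areas/perimeters/island counts are preserved). The outline is a single polygon with 12 vertices. Extrusion per mm of travel: 0.4 × 0.28 / (π × 0.875²) = 0.046564. Accumulating E over each segment gives final E = 2.5362.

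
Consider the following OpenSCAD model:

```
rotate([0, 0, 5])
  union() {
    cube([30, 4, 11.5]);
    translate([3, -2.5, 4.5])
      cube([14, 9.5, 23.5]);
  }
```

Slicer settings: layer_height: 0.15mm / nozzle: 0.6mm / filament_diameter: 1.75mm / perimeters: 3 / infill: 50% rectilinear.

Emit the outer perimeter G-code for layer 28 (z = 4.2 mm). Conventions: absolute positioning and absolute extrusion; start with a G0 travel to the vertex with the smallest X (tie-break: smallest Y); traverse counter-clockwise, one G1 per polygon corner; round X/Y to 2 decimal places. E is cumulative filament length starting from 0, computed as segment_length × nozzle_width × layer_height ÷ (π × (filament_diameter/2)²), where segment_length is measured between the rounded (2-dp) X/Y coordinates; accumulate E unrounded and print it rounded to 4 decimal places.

G0 X-0.35 Y3.98 Z4.20
G1 X0.00 Y0.00 E0.1495
G1 X29.89 Y2.61 E1.2722
G1 X29.54 Y6.60 E1.4220
G1 X-0.35 Y3.98 E2.5447

At z = 4.2 mm: the 30×4 cube contributes its full rectangle; the cube at (3, -2.5) is absent (z outside [4.5, 28]); Combining (union): only the 30×4 cube is present, so the union is just that shape — 1 connected region; (whole slice rotated 5° about Z — lengths, areas and connectivity unchanged). The outline is a single polygon with 4 vertices. Extrusion per mm of travel: 0.6 × 0.15 / (π × 0.875²) = 0.037418. Accumulating E over each segment gives final E = 2.5447.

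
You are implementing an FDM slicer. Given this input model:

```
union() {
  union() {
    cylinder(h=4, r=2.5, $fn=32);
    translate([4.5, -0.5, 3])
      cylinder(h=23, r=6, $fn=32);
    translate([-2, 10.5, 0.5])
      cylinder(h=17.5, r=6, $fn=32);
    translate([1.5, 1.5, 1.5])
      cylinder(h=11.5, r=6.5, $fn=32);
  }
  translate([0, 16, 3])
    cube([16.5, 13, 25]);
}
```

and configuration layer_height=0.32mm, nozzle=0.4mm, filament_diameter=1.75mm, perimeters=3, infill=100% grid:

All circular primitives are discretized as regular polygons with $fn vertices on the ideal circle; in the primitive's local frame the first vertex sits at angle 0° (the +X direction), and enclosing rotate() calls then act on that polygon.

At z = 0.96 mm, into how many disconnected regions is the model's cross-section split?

At z = 0.96 mm: the r=2.5 cylinder contributes a regular 32-gon of circumradius 2.5; the cylinder at (4.5, -0.5) is absent (z outside [3, 26]); the cylinder at (-2, 10.5): section is a regular 32-gon, circumradius r=6; the cylinder at (1.5, 1.5) is not intersected at this z (z outside [1.5, 13]); Merging all regions: the 2 present regions are separate (no shared area or edge), so areas and boundary lengths simply add and each stays a separate island — 2 connected regions; the cube at (0, 16) is absent (z outside [3, 28]); Taking the union: only the result so far is present, so the union is just that shape — 2 connected regions. The result has 2 disconnected regions.

2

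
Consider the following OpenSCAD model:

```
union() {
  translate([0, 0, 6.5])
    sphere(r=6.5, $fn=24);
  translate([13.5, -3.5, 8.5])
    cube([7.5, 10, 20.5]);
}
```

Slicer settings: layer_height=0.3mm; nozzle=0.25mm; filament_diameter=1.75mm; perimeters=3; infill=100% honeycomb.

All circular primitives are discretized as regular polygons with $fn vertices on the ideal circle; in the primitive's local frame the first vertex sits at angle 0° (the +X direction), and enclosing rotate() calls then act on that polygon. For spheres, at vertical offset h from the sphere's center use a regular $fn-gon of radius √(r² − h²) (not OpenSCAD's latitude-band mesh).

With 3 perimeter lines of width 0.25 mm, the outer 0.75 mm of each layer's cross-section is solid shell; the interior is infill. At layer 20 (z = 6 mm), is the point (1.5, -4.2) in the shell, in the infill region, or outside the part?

At z = 6 mm: the r=6.5 sphere contributes a regular 24-gon of circumradius √(6.5²−0.5²) = 6.481; the cube at (13.5, -3.5) is absent (z outside [8.5, 29]); Taking the union: only the r=6.5 sphere is present, so the union is just that shape — 1 connected region. Overall, the cross-section is a single solid region. The nearest boundary edge runs (1.68, -6.26)→(3.24, -5.61); distance from the point to it = 1.97 mm. The point is inside the cross-section and 1.97 mm from the nearest boundary — more than the 0.75 mm shell width (3 × 0.25), so it's in the infill interior.

infill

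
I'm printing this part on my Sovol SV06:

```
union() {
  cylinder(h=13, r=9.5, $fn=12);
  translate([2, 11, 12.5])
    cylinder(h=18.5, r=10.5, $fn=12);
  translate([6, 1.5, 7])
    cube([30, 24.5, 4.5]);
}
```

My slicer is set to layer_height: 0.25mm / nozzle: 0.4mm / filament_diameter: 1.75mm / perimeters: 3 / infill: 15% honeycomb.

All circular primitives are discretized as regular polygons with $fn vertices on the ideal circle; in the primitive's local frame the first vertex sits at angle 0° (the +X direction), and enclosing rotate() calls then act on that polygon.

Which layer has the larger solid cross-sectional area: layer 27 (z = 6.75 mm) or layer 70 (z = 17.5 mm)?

layer 70 (z = 17.5 mm)

Layer 27 (z = 6.75): the r=9.5 cylinder contributes a regular 12-gon of circumradius 9.5 (area = (12/2)·9.500²·sin(360°/12) = 270.75 mm²); the cylinder at (2, 11) is not intersected at this z (z outside [12.5, 31]); the cube at (6, 1.5) does not reach this height (z outside [7, 11.5]); Taking the union: only the r=9.5 cylinder is present, so the union is just that shape — area = 270.75 mm². So its area = 270.75 mm². Layer 70 (z = 17.5): the cylinder does not reach this height (z outside [0, 13]); the r=10.5 cylinder at (2, 11) gives a regular 12-gon of circumradius 10.5 (constant along its height) (area = (12/2)·10.500²·sin(360°/12) = 330.75 mm²); the cube at (6, 1.5) is absent (z outside [7, 11.5]); Taking the union: only the r=10.5 cylinder at (2, 11) is present, so the union is just that shape — area = 330.75 mm². So its area = 330.75 mm². Layer 70 is larger (330.75 vs 270.75 mm²).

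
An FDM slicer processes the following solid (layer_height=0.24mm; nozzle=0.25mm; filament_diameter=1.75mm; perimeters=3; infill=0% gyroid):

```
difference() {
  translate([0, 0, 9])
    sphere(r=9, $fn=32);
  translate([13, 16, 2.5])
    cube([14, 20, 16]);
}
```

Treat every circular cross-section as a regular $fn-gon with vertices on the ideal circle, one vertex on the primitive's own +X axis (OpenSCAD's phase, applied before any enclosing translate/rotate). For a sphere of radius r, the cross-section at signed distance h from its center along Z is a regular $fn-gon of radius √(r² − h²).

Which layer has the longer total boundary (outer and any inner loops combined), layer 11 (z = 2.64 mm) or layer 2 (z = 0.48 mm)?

Layer 11 (z = 2.64): the r=9 sphere slices to a regular 32-gon of circumradius 6.368 (√(r²−h²) with h=6.36 from center) (perimeter = 2·32·6.368·sin(180°/32) = 39.95 mm); the cube at (13, 16) (footprint 14×20) is included at this height (perimeter 68.00 mm); Subtracting the remaining from the first: starting from the r=9 sphere, the 14×20 cube at (13, 16) misses the remaining region (no effect) — boundary = 39.95 mm. So its perimeter = 39.95 mm. Layer 2 (z = 0.48): the r=9 sphere slices to a regular 32-gon of circumradius 2.900 (√(r²−h²) with h=8.52 from center) (perimeter = 2·32·2.900·sin(180°/32) = 18.19 mm); the cube at (13, 16) does not reach this height (z outside [2.5, 18.5]); Taking the first minus the rest: none of the subtracted shapes is present at this height, so the r=9 sphere is unchanged — boundary = 18.19 mm. So its perimeter = 18.19 mm. Layer 11 is larger (39.95 vs 18.19 mm).

layer 11 (z = 2.64 mm)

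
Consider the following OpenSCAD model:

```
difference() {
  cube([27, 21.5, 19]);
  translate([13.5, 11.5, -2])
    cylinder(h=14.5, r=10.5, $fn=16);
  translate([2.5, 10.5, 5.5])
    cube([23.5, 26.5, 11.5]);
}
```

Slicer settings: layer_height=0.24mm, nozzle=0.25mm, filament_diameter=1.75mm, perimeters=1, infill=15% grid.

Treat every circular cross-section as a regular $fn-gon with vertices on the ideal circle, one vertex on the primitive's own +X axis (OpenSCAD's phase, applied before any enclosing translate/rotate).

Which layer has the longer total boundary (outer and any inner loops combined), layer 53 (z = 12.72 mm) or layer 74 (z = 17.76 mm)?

layer 53 (z = 12.72 mm)

Layer 53 (z = 12.72): the cube is present — its section is the full 27×21.5 rectangle (perimeter 97.00 mm); the cylinder at (13.5, 11.5) is absent (z outside [-2, 12.5]); the cube at (2.5, 10.5) is present — its section is the full 23.5×26.5 rectangle (perimeter 100.00 mm); After the difference (first − rest): starting from the 27×21.5 cube, the 23.5×26.5 cube at (2.5, 10.5) partially overlaps it — only the 258.50 mm² overlap (of its 622.75 mm²) is removed, clipping the outline — boundary = 119.00 mm. So its perimeter = 119.00 mm. Layer 74 (z = 17.76): the 27×21.5 cube contributes its full rectangle (perimeter 97.00 mm); the cylinder at (13.5, 11.5) is not intersected at this z (z outside [-2, 12.5]); the cube at (2.5, 10.5) does not reach this height (z outside [5.5, 17]); Subtracting the remaining from the first: none of the subtracted shapes is present at this height, so the 27×21.5 cube is unchanged — boundary = 97.00 mm. So its perimeter = 97.00 mm. Layer 53 is larger (119.00 vs 97.00 mm).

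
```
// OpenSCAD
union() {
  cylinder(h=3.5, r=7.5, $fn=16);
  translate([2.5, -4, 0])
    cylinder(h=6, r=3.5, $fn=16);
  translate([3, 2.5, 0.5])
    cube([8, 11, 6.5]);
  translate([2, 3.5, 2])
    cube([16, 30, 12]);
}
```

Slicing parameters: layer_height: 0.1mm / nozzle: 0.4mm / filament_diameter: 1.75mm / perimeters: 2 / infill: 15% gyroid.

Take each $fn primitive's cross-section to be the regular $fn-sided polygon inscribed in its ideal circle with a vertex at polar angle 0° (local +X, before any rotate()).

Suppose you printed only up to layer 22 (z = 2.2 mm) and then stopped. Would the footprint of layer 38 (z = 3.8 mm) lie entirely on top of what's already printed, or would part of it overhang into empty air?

entirely on top

Compare the two slices. At z = 2.2: the r=7.5 cylinder contributes a regular 16-gon of circumradius 7.5 (area = (16/2)·7.500²·sin(360°/16) = 172.21 mm²); the r=3.5 cylinder at (2.5, -4) gives a regular 16-gon of circumradius 3.5 (constant along its height) (area = (16/2)·3.500²·sin(360°/16) = 37.50 mm²); the 8×11 cube at (3, 2.5) contributes its full rectangle (area 88.00 mm²); the cube at (2, 3.5) (footprint 16×30) is included at this height (area 480.00 mm²); Taking the union: the regions partially overlap — summed areas 777.71 mm² minus the doubly-counted overlap 128.92 mm² gives 648.79 mm² — area = 648.79 mm². At z = 3.8: the cylinder is absent (z outside [0, 3.5]); the r=3.5 cylinder at (2.5, -4) gives a regular 16-gon of circumradius 3.5 (constant along its height) (area = (16/2)·3.500²·sin(360°/16) = 37.50 mm²); the cube at (3, 2.5) (footprint 8×11) is included at this height (area 88.00 mm²); the cube at (2, 3.5) is present — its section is the full 16×30 rectangle (area 480.00 mm²); Combining (union): the regions partially overlap — summed areas 605.50 mm² minus the doubly-counted overlap 80.00 mm² gives 525.50 mm² — area = 525.50 mm². Checking containment: the cross-section at z = 3.8 is a subset of the cross-section at z = 2.2.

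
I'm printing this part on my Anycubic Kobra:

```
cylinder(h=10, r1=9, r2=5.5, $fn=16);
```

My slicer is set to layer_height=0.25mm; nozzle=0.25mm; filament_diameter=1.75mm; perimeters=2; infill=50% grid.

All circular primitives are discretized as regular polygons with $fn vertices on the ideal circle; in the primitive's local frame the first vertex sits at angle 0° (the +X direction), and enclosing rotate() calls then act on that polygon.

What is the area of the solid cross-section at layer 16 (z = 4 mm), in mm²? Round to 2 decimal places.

At z = 4 mm: the cone contributes a regular 16-gon of circumradius 7.600 (interpolated between r1=9 and r2=5.5 at t=0.400) (area = (16/2)·7.600²·sin(360°/16) = 176.83 mm²). Overall, the cross-section is a single solid region. Net area = 176.83 mm².

176.83 mm²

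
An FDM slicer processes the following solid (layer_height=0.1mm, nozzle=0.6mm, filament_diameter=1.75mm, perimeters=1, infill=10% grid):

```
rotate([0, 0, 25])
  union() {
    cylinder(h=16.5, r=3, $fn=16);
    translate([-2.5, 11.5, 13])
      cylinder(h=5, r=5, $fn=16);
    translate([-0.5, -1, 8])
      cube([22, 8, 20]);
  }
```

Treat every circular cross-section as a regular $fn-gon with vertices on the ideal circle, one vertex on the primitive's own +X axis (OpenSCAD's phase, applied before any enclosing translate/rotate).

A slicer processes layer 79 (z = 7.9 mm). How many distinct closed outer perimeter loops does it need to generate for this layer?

At z = 7.9 mm: the r=3 cylinder contributes a regular 16-gon of circumradius 3; the cylinder at (-2.5, 11.5) is not intersected at this z (z outside [13, 18]); the cube at (-0.5, -1) does not reach this height (z outside [8, 28]); Merging all regions: only the r=3 cylinder is present, so the union is just that shape — 1 connected region; (whole slice rotated 25° about Z — lengths, areas and connectivity unchanged). The result has 1 disconnected region.

1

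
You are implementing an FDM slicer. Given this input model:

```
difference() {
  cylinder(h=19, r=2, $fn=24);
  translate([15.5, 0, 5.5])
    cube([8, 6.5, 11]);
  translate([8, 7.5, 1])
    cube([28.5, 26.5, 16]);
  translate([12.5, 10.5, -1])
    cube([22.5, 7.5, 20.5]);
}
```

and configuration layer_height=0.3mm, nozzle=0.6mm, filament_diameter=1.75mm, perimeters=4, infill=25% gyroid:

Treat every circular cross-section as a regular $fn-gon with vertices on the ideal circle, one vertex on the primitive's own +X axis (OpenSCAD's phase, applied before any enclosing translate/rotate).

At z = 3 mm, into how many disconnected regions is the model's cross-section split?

1

At z = 3 mm: the cylinder: section is a regular 24-gon, circumradius r=2; the cube at (15.5, 0) does not reach this height (z outside [5.5, 16.5]); the cube at (8, 7.5) (footprint 28.5×26.5) is included at this height; the cube at (12.5, 10.5) (footprint 22.5×7.5) is included at this height; Taking the first minus the rest: starting from the r=2 cylinder, the 28.5×26.5 cube at (8, 7.5) misses the remaining region (no effect); the 22.5×7.5 cube at (12.5, 10.5) misses the remaining region (no effect) — 1 connected region. The result has 1 disconnected region.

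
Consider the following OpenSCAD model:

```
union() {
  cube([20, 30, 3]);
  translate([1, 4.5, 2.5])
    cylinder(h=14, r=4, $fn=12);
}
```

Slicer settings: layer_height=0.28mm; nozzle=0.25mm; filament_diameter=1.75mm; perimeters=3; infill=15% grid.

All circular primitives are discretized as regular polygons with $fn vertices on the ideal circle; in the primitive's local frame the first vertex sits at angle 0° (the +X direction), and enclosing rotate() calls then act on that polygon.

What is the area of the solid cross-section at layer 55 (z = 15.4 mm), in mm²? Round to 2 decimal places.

48.00 mm²

At z = 15.4 mm: the cube is not intersected at this z (z outside [0, 3]); the cylinder at (1, 4.5): section is a regular 12-gon, circumradius r=4 (area = (12/2)·4.000²·sin(360°/12) = 48.00 mm²); Combining (union): only the r=4 cylinder at (1, 4.5) is present, so the union is just that shape — area = 48.00 mm². Overall, the cross-section is a single solid region. Net area = 48.00 mm².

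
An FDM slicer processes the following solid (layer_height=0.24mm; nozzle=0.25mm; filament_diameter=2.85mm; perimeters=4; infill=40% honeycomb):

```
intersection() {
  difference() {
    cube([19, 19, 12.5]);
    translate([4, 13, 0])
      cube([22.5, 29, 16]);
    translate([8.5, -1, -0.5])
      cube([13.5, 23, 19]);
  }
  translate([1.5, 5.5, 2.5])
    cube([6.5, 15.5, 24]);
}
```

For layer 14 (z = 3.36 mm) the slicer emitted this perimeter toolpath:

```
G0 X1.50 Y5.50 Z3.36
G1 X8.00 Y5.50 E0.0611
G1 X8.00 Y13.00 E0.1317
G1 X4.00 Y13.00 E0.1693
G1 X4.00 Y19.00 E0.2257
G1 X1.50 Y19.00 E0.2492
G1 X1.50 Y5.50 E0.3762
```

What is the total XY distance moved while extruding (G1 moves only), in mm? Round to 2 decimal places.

40.00 mm

Sum the Euclidean lengths of each G1 segment: total = 40.00 mm.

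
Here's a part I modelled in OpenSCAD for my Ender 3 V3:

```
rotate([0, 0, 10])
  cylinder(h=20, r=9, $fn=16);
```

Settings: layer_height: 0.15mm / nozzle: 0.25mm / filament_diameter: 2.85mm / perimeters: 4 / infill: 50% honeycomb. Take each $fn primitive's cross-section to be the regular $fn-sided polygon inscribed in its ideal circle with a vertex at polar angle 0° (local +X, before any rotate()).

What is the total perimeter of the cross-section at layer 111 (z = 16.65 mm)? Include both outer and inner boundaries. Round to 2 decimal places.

At z = 16.65 mm: the cylinder: section is a regular 16-gon, circumradius r=9 (perimeter = 2·16·9.000·sin(180°/16) = 56.19 mm); (whole slice rotated 10° about Z — lengths, areas and connectivity unchanged). Overall, the cross-section is a single solid region. Total boundary length (outer) = 56.19 mm.

56.19 mm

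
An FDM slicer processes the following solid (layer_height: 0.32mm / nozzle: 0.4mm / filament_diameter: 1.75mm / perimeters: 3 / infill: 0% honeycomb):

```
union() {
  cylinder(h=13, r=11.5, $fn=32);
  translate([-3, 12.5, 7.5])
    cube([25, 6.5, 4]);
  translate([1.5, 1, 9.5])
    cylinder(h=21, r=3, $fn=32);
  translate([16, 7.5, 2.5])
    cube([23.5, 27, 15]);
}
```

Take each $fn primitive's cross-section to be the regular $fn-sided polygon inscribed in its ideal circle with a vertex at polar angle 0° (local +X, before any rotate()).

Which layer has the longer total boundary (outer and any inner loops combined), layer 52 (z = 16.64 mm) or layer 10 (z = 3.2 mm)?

Layer 52 (z = 16.64): the cylinder does not reach this height (z outside [0, 13]); the cube at (-3, 12.5) is absent (z outside [7.5, 11.5]); the r=3 cylinder at (1.5, 1) contributes a regular 32-gon of circumradius 3 (perimeter = 2·32·3.000·sin(180°/32) = 18.82 mm); the cube at (16, 7.5) is present — its section is the full 23.5×27 rectangle (perimeter 101.00 mm); Taking the union: the 2 present regions are separate (no shared area or edge), so areas and boundary lengths simply add and each stays a separate island — boundary = 119.82 mm. So its perimeter = 119.82 mm. Layer 10 (z = 3.2): the r=11.5 cylinder gives a regular 32-gon of circumradius 11.5 (constant along its height) (perimeter = 2·32·11.500·sin(180°/32) = 72.14 mm); the cube at (-3, 12.5) does not reach this height (z outside [7.5, 11.5]); the cylinder at (1.5, 1) is absent (z outside [9.5, 30.5]); the cube at (16, 7.5) (footprint 23.5×27) is included at this height (perimeter 101.00 mm); Merging all regions: the 2 present regions are separate (no shared area or edge), so areas and boundary lengths simply add and each stays a separate island — boundary = 173.14 mm. So its perimeter = 173.14 mm. Layer 10 is larger (173.14 vs 119.82 mm).

layer 10 (z = 3.2 mm)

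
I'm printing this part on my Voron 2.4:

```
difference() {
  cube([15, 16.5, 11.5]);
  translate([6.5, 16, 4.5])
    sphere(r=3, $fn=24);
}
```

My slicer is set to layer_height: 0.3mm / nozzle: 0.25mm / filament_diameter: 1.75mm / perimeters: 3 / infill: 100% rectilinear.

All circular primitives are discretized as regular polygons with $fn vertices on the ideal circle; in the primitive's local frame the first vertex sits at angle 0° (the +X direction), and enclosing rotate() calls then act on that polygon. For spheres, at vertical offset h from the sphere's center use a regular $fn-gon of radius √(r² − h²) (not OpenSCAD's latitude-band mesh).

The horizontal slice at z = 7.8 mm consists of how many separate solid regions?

At z = 7.8 mm: the cube (footprint 15×16.5) is included at this height; the sphere at (6.5, 16) is absent (|z−center|=3.300 > r=3); Taking the first minus the rest: none of the subtracted shapes is present at this height, so the 15×16.5 cube is unchanged — 1 connected region. The result has 1 disconnected region.

1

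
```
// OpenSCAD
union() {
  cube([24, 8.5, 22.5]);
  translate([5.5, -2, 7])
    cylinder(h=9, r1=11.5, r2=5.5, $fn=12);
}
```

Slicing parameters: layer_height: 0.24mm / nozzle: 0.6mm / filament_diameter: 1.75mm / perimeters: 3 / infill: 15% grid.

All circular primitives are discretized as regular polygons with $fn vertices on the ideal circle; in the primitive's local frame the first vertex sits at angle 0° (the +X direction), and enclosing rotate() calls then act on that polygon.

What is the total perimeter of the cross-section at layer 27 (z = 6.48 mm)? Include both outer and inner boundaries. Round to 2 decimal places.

65.00 mm

At z = 6.48 mm: the cube (footprint 24×8.5) is included at this height (perimeter 65.00 mm); the cone at (5.5, -2) is absent (z outside [7, 16]); Merging all regions: only the 24×8.5 cube is present, so the union is just that shape — boundary = 65.00 mm. Overall, the cross-section is a single solid region. Total boundary length (outer) = 65.00 mm.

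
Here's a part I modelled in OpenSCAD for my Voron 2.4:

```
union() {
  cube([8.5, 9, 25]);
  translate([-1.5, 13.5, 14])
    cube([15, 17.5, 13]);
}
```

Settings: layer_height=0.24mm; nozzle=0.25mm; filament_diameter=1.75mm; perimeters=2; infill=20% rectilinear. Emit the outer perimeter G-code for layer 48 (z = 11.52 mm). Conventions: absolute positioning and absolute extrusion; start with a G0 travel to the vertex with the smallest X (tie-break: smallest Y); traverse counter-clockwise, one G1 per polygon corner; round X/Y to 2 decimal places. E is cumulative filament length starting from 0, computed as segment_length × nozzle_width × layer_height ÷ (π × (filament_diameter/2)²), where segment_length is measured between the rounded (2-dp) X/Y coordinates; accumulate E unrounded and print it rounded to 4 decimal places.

G0 X0.00 Y0.00 Z11.52
G1 X8.50 Y0.00 E0.2120
G1 X8.50 Y9.00 E0.4365
G1 X0.00 Y9.00 E0.6486
G1 X0.00 Y0.00 E0.8731

At z = 11.52 mm: the cube (footprint 8.5×9) is included at this height; the cube at (-1.5, 13.5) is not intersected at this z (z outside [14, 27]); Combining (union): only the 8.5×9 cube is present, so the union is just that shape — 1 connected region. The outline is a single polygon with 4 vertices. Extrusion per mm of travel: 0.25 × 0.24 / (π × 0.875²) = 0.024945. Accumulating E over each segment gives final E = 0.8731.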